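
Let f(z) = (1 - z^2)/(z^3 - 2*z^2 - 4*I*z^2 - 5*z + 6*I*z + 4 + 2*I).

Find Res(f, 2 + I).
Write f(z) = P(z)/Q(z) with P(z) = 1 - z^2 and Q(z) = z^3 - 2*z^2 - 4*I*z^2 - 5*z + 6*I*z + 4 + 2*I.
The denominator factors as Q(z) = (z - I)*(z - 2*I)*(z - 2 - I), so z = 2 + I is a simple zero of Q and P is analytic there; z = 2 + I is therefore a simple pole and
  Res(f, z₀) = P(z₀)/Q'(z₀).

Q'(z) = 3*z^2 - 4*z - 8*I*z - 5 + 6*I, so Q'(2 + I) = 4 - 2*I.
P(2 + I) = -2 - 4*I.

Res(f, 2 + I) = (-2 - 4*I)/(4 - 2*I) = -I

Final answer: -I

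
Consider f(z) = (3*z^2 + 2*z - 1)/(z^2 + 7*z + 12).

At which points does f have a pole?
The singularities of f are the zeros of the denominator. Factoring,
  z^2 + 7*z + 12 = (z + 4)*(z + 3)
so the candidates are z = -4, z = -3.

Check the numerator P(z) = 3*z^2 + 2*z - 1 at each one:
  P(-4) = 39 ≠ 0, so z = -4 is a (simple) pole.
  P(-3) = 20 ≠ 0, so z = -3 is a (simple) pole.

Poles of f: {-4, -3}

Final answer: {-4, -3}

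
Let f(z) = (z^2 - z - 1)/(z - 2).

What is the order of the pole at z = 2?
Factor the denominator:
  z - 2 = (z - 2)

The numerator P(z) = z^2 - z - 1 has P(2) = 1 ≠ 0, so no factor of (z - 2) cancels.
Near z = 2 we can therefore write f(z) = g(z)/(z - 2) with g analytic at 2 and g(2) ≠ 0 (g is just the numerator).

Hence z = 2 is a pole of order 1.

Final answer: 1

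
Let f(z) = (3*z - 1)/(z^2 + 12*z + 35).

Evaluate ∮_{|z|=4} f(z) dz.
By the residue theorem, ∮_C f(z) dz = 2πi · (sum of the residues of f at the poles inside |z| = 4).

The denominator factors as (z + 7)*(z + 5), so the singularities of f are simple poles at z = -7, z = -5.
  |-7|² = 49 > 16 = 4², so this pole is outside the contour.
  |-5|² = 25 > 16 = 4², so this pole is outside the contour.

No pole lies inside the contour, so f is analytic on and inside C and the integral is 0 (Cauchy's theorem).

Final answer: 0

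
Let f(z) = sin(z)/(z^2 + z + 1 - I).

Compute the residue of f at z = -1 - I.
Write f(z) = P(z)/Q(z) with P(z) = sin(z) and Q(z) = z^2 + z + 1 - I.
The denominator factors as Q(z) = (z - I)*(z + 1 + I), so z = -1 - I is a simple zero of Q and P is analytic there; z = -1 - I is therefore a simple pole and
  Res(f, z₀) = P(z₀)/Q'(z₀).

Q'(z) = 2*z + 1, so Q'(-1 - I) = -1 - 2*I.
P(-1 - I) = -sin(1 + I).

Res(f, -1 - I) = (-sin(1 + I))/(-1 - 2*I) = (1/5 - 2*I/5)*sin(1 + I)

Final answer: (1/5 - 2*I/5)*sin(1 + I)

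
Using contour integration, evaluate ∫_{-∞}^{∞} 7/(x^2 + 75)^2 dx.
Let f(z) = 7/(z^2 + 75)^2. The denominator has no real zeros and deg Q - deg P = 4 ≥ 2, so the integral of f over the upper semicircle |z| = R tends to 0 as R → ∞. Closing the contour in the upper half-plane,
  ∫_{-∞}^{∞} f(x) dx = 2πi · Σ Res(f, z_k)  over the poles with Im z_k > 0.

Zeros of the denominator: z^2 + 75 = 0 gives z = ±5*sqrt(3)*I.
Upper half-plane: z = 5*sqrt(3)*I (a pole of order 2).

Write f(z) = g(z)/(z - 5*sqrt(3)*I)^2 with g(z) = 7/(z + 5*sqrt(3)*I)^2. For a double pole, Res(f, z₀) = g'(z₀):
  g'(z) = -14/(z + 5*sqrt(3)*I)^3
  Res(f, 5*sqrt(3)*I) = g'(5*sqrt(3)*I) = -7*sqrt(3)*I/4500

∫_{-∞}^{∞} f(x) dx = 2πi · (-7*sqrt(3)*I/4500) = 7*sqrt(3)*pi/2250

Final answer: 7*sqrt(3)*pi/2250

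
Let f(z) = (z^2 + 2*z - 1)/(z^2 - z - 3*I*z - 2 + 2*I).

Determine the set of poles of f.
{2*I, 1 + I}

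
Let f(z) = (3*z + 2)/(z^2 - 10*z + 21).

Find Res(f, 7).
23/4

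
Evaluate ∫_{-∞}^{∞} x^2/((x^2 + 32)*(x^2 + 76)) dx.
Let f(z) = z^2/((z^2 + 32)*(z^2 + 76)). The denominator has no real zeros and deg Q - deg P = 2 ≥ 2, so the integral of f over the upper semicircle |z| = R tends to 0 as R → ∞. Closing the contour in the upper half-plane,
  ∫_{-∞}^{∞} f(x) dx = 2πi · Σ Res(f, z_k)  over the poles with Im z_k > 0.

Zeros of the denominator: z^2 + 32 = 0 gives z = ±4*sqrt(2)*I; z^2 + 76 = 0 gives z = ±2*sqrt(19)*I.
Upper half-plane: z = 2*sqrt(19)*I, z = 4*sqrt(2)*I (simple).

Each pole is a simple zero of Q(z) = z^4 + 108*z^2 + 2432, so Res(f, z₀) = P(z₀)/Q'(z₀) with P(z) = z^2, Q'(z) = 4*z^3 + 216*z:
  Res(f, 2*sqrt(19)*I) = (-76)/(-176*sqrt(19)*I) = -sqrt(19)*I/44
  Res(f, 4*sqrt(2)*I) = (-32)/(352*sqrt(2)*I) = sqrt(2)*I/22

Sum of residues: I*(-sqrt(19) + 2*sqrt(2))/44
∫_{-∞}^{∞} f(x) dx = 2πi · (I*(-sqrt(19) + 2*sqrt(2))/44) = pi*(-2*sqrt(2) + sqrt(19))/22

Final answer: pi*(-2*sqrt(2) + sqrt(19))/22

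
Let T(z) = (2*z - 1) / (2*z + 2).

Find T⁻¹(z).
Set w = T(z) = (2*z - 1) / (2*z + 2) and solve for z:
  w*(2*z + 2) = 2*z - 1
  2*w + z*(2*w - 2) + 1 = 0
  z*(2*w - 2) = -2*w - 1
  z = (2*w + 1)/(2 - 2*w)
Renaming the variable, T⁻¹(z) = (2*z + 1)/(-2*z + 2) = (-2*z - 1)/(2*z - 2).
(Check: ad - bc = 6 ≠ 0, so T is invertible.)

Final answer: (-2*z - 1)/(2*z - 2)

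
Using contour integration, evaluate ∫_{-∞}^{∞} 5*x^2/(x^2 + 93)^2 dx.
5*sqrt(93)*pi/186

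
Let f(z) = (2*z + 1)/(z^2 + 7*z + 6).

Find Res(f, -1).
Write f(z) = P(z)/Q(z) with P(z) = 2*z + 1 and Q(z) = z^2 + 7*z + 6.
The denominator factors as Q(z) = (z + 6)*(z + 1), so z = -1 is a simple zero of Q and P is analytic there; z = -1 is therefore a simple pole and
  Res(f, z₀) = P(z₀)/Q'(z₀).

Q'(z) = 2*z + 7, so Q'(-1) = 5.
P(-1) = -1.

Res(f, -1) = (-1)/(5) = -1/5

Final answer: -1/5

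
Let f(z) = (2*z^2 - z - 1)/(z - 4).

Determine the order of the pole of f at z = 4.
Factor the denominator:
  z - 4 = (z - 4)

The numerator P(z) = 2*z^2 - z - 1 has P(4) = 27 ≠ 0, so no factor of (z - 4) cancels.
Near z = 4 we can therefore write f(z) = g(z)/(z - 4) with g analytic at 4 and g(4) ≠ 0 (g is just the numerator).

Hence z = 4 is a pole of order 1.

Final answer: 1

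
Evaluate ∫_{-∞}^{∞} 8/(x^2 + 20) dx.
Let f(z) = 8/(z^2 + 20). The denominator has no real zeros and deg Q - deg P = 2 ≥ 2, so the integral of f over the upper semicircle |z| = R tends to 0 as R → ∞. Closing the contour in the upper half-plane,
  ∫_{-∞}^{∞} f(x) dx = 2πi · Σ Res(f, z_k)  over the poles with Im z_k > 0.

Zeros of the denominator: z^2 + 20 = 0 gives z = ±2*sqrt(5)*I.
Upper half-plane: z = 2*sqrt(5)*I (simple).

Each pole is a simple zero of Q(z) = z^2 + 20, so Res(f, z₀) = P(z₀)/Q'(z₀) with P(z) = 8, Q'(z) = 2*z:
  Res(f, 2*sqrt(5)*I) = (8)/(4*sqrt(5)*I) = -2*sqrt(5)*I/5

∫_{-∞}^{∞} f(x) dx = 2πi · (-2*sqrt(5)*I/5) = 4*sqrt(5)*pi/5

Final answer: 4*sqrt(5)*pi/5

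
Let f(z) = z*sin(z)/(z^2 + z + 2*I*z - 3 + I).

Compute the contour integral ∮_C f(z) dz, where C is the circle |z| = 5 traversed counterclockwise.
By the residue theorem, ∮_C f(z) dz = 2πi · (sum of the residues of f at the poles inside |z| = 5).

The denominator factors as (z - 1 + I)*(z + 2 + I), so the singularities of f are simple poles at z = 1 - I, z = -2 - I.
  |1 - I|² = 2 < 25 = 5², so this pole is inside the contour.
  |-2 - I|² = 5 < 25 = 5², so this pole is inside the contour.

With P(z) = z*sin(z) and Q(z) = z^2 + z + 2*I*z - 3 + I, each pole is simple, so Res(f, z₀) = P(z₀)/Q'(z₀) with Q'(z) = 2*z + 1 + 2*I.
  Res(f, 1 - I) = P(1 - I)/Q'(1 - I) = ((1 - I)*sin(1 - I))/(3) = (1/3 - I/3)*sin(1 - I)
  Res(f, -2 - I) = P(-2 - I)/Q'(-2 - I) = ((2 + I)*sin(2 + I))/(-3) = (-2/3 - I/3)*sin(2 + I)

Sum of residues inside C: (1/3 - I/3)*sin(1 - I) + (-2/3 - I/3)*sin(2 + I)
∮_C f(z) dz = 2πi · ((1/3 - I/3)*sin(1 - I) + (-2/3 - I/3)*sin(2 + I)) = pi*(2/3 - 4*I/3)*sin(2 + I) + pi*(2/3 + 2*I/3)*sin(1 - I)

Final answer: pi*(2/3 - 4*I/3)*sin(2 + I) + pi*(2/3 + 2*I/3)*sin(1 - I)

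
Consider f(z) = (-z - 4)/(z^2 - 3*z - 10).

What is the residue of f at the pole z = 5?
Write f(z) = P(z)/Q(z) with P(z) = -z - 4 and Q(z) = z^2 - 3*z - 10.
The denominator factors as Q(z) = (z - 5)*(z + 2), so z = 5 is a simple zero of Q and P is analytic there; z = 5 is therefore a simple pole and
  Res(f, z₀) = P(z₀)/Q'(z₀).

Q'(z) = 2*z - 3, so Q'(5) = 7.
P(5) = -9.

Res(f, 5) = (-9)/(7) = -9/7

Final answer: -9/7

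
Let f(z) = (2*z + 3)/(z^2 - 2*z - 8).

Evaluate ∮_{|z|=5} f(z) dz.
By the residue theorem, ∮_C f(z) dz = 2πi · (sum of the residues of f at the poles inside |z| = 5).

The denominator factors as (z + 2)*(z - 4), so the singularities of f are simple poles at z = -2, z = 4.
  |-2|² = 4 < 25 = 5², so this pole is inside the contour.
  |4|² = 16 < 25 = 5², so this pole is inside the contour.

With P(z) = 2*z + 3 and Q(z) = z^2 - 2*z - 8, each pole is simple, so Res(f, z₀) = P(z₀)/Q'(z₀) with Q'(z) = 2*z - 2.
  Res(f, -2) = P(-2)/Q'(-2) = (-1)/(-6) = 1/6
  Res(f, 4) = P(4)/Q'(4) = (11)/(6) = 11/6

Sum of residues inside C: 2
∮_C f(z) dz = 2πi · (2) = 4*I*pi

Final answer: 4*I*pi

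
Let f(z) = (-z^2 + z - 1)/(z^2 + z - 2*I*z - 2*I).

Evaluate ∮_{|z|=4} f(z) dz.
By the residue theorem, ∮_C f(z) dz = 2πi · (sum of the residues of f at the poles inside |z| = 4).

The denominator factors as (z + 1)*(z - 2*I), so the singularities of f are simple poles at z = -1, z = 2*I.
  |-1|² = 1 < 16 = 4², so this pole is inside the contour.
  |2*I|² = 4 < 16 = 4², so this pole is inside the contour.

With P(z) = -z^2 + z - 1 and Q(z) = z^2 + z - 2*I*z - 2*I, each pole is simple, so Res(f, z₀) = P(z₀)/Q'(z₀) with Q'(z) = 2*z + 1 - 2*I.
  Res(f, -1) = P(-1)/Q'(-1) = (-3)/(-1 - 2*I) = 3/5 - 6*I/5
  Res(f, 2*I) = P(2*I)/Q'(2*I) = (3 + 2*I)/(1 + 2*I) = 7/5 - 4*I/5

Sum of residues inside C: 2 - 2*I
∮_C f(z) dz = 2πi · (2 - 2*I) = pi*(4 + 4*I)

Final answer: pi*(4 + 4*I)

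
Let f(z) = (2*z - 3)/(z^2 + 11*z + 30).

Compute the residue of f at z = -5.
Write f(z) = P(z)/Q(z) with P(z) = 2*z - 3 and Q(z) = z^2 + 11*z + 30.
The denominator factors as Q(z) = (z + 5)*(z + 6), so z = -5 is a simple zero of Q and P is analytic there; z = -5 is therefore a simple pole and
  Res(f, z₀) = P(z₀)/Q'(z₀).

Q'(z) = 2*z + 11, so Q'(-5) = 1.
P(-5) = -13.

Res(f, -5) = (-13)/(1) = -13

Final answer: -13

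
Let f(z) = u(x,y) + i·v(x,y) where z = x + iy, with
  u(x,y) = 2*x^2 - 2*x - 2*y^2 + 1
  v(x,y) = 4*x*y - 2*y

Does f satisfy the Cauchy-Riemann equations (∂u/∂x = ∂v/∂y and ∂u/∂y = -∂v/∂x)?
∂u/∂x = 4*x - 2
∂v/∂y = 4*x - 2
∂u/∂y = -4*y
∂v/∂x = 4*y
∂u/∂x = ∂v/∂y and ∂u/∂y = -∂v/∂x hold identically; f is analytic.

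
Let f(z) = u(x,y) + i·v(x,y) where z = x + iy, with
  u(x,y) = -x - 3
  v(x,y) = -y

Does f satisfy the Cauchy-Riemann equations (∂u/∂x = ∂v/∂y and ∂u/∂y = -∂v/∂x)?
∂u/∂x = -1
∂v/∂y = -1
∂u/∂y = 0
∂v/∂x = 0
∂u/∂x = ∂v/∂y and ∂u/∂y = -∂v/∂x hold identically; f is analytic.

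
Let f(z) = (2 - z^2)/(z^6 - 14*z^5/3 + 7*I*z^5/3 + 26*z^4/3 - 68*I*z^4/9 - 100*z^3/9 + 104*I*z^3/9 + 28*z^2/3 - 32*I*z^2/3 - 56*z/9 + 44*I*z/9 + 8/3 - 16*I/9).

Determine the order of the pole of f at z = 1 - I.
Factor the denominator:
  z^6 - 14*z^5/3 + 7*I*z^5/3 + 26*z^4/3 - 68*I*z^4/9 - 100*z^3/9 + 104*I*z^3/9 + 28*z^2/3 - 32*I*z^2/3 - 56*z/9 + 44*I*z/9 + 8/3 - 16*I/9 = (z - 1 + I)^4*(z - 2/3 - I)*(z - 2*I/3)

The numerator P(z) = 2 - z^2 has P(1 - I) = 2 + 2*I ≠ 0, so no factor of (z - 1 + I) cancels.
Near z = 1 - I we can therefore write f(z) = g(z)/(z - 1 + I)^4 with g analytic at 1 - I and g(1 - I) ≠ 0 (g is the numerator divided by the remaining denominator factors).

Hence z = 1 - I is a pole of order 4.

Final answer: 4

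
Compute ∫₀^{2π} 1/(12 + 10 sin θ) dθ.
Call the integral J. The integrand is 2π-periodic and we integrate over a full period, so shifting θ does not change the value (θ → θ + π/2 turns sin θ into cos θ). Hence
  J = ∫₀^{2π} dθ/(12 + 10 cos θ).
Put z = e^{iθ}: then cos θ = (z + 1/z)/2, dθ = dz/(iz), and z runs once counterclockwise around |z| = 1:
  J = ∮_{|z|=1} 1/(12 + 10*(z + 1/z)/2) · dz/(iz) = (2/i) ∮_{|z|=1} dz/(10*z^2 + 24*z + 10).
The roots of 10*z^2 + 24*z + 10 are z = (-12 ± sqrt(12^2 - 10^2))/10, with sqrt(44) = 2*sqrt(11); their product is 1, so only z₊ = -6/5 + sqrt(11)/5 lies inside the unit circle (z₋ = -6/5 - sqrt(11)/5 lies outside).
z₊ is a simple zero of q(z) = 10*z^2 + 24*z + 10, so Res(1/q, z₊) = 1/q'(z₊) with q'(z) = 20*z + 24; and q'(z₊) = 10*(z₊ - z₋) = 4*sqrt(11).
Therefore J = (2/i) · 2πi · 1/(4*sqrt(11)) = 2*pi/(2*sqrt(11)) = sqrt(11)*pi/11

Final answer: sqrt(11)*pi/11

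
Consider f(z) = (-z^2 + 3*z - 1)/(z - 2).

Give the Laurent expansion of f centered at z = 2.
Put w = z - (2), i.e. z = w + 2. The denominator is w, so it suffices to rewrite the numerator in powers of w.

P(z) = -z^2 + 3*z - 1
P(w + 2) = 1 - w - w^2

Dividing each term by w:
  f = 1/w - 1 - w

Substituting back w = z - 2:
  f(z) = 1/(z - 2) - 1 - (z - 2)

The series is finite because the numerator is a polynomial; the negative powers form the principal part, and the coefficient of 1/(z - 2) gives Res(f, 2) = 1.

Final answer: 1/(z - 2) - 1 - (z - 2)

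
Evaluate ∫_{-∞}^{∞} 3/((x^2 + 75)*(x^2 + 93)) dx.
Let f(z) = 3/((z^2 + 75)*(z^2 + 93)). The denominator has no real zeros and deg Q - deg P = 4 ≥ 2, so the integral of f over the upper semicircle |z| = R tends to 0 as R → ∞. Closing the contour in the upper half-plane,
  ∫_{-∞}^{∞} f(x) dx = 2πi · Σ Res(f, z_k)  over the poles with Im z_k > 0.

Zeros of the denominator: z^2 + 75 = 0 gives z = ±5*sqrt(3)*I; z^2 + 93 = 0 gives z = ±sqrt(93)*I.
Upper half-plane: z = 5*sqrt(3)*I, z = sqrt(93)*I (simple).

Each pole is a simple zero of Q(z) = z^4 + 168*z^2 + 6975, so Res(f, z₀) = P(z₀)/Q'(z₀) with P(z) = 3, Q'(z) = 4*z^3 + 336*z:
  Res(f, 5*sqrt(3)*I) = (3)/(180*sqrt(3)*I) = -sqrt(3)*I/180
  Res(f, sqrt(93)*I) = (3)/(-36*sqrt(93)*I) = sqrt(93)*I/1116

Sum of residues: I*(-sqrt(3)/180 + sqrt(93)/1116)
∫_{-∞}^{∞} f(x) dx = 2πi · (I*(-sqrt(3)/180 + sqrt(93)/1116)) = pi*(-5*sqrt(93) + 31*sqrt(3))/2790

Final answer: pi*(-5*sqrt(93) + 31*sqrt(3))/2790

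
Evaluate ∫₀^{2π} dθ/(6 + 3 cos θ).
2*sqrt(3)*pi/9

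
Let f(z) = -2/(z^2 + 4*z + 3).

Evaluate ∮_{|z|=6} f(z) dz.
0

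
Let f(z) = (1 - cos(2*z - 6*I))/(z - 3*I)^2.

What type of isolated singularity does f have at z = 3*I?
removable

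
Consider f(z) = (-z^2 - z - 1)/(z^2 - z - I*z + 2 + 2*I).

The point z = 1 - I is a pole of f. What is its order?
1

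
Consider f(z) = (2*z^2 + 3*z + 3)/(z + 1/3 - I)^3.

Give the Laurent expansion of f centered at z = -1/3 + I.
Put w = z - (-1/3 + I), i.e. z = w - 1/3 + I. The denominator is w^3, so it suffices to rewrite the numerator in powers of w.

P(z) = 2*z^2 + 3*z + 3
P(w - 1/3 + I) = 2/9 + 5*I/3 + (5/3 + 4*I)*w + 2*w^2

Dividing each term by w^3:
  f = (2/9 + 5*I/3)/w^3 + (5/3 + 4*I)/w^2 + 2/w

Substituting back w = z + 1/3 - I:
  f(z) = (2/9 + 5*I/3)/(z + 1/3 - I)^3 + (5/3 + 4*I)/(z + 1/3 - I)^2 + 2/(z + 1/3 - I)

The series is finite because the numerator is a polynomial; the negative powers form the principal part, and the coefficient of 1/(z + 1/3 - I) gives Res(f, -1/3 + I) = 2.

Final answer: (2/9 + 5*I/3)/(z + 1/3 - I)^3 + (5/3 + 4*I)/(z + 1/3 - I)^2 + 2/(z + 1/3 - I)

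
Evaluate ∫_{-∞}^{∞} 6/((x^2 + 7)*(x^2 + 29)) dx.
Let f(z) = 6/((z^2 + 7)*(z^2 + 29)). The denominator has no real zeros and deg Q - deg P = 4 ≥ 2, so the integral of f over the upper semicircle |z| = R tends to 0 as R → ∞. Closing the contour in the upper half-plane,
  ∫_{-∞}^{∞} f(x) dx = 2πi · Σ Res(f, z_k)  over the poles with Im z_k > 0.

Zeros of the denominator: z^2 + 7 = 0 gives z = ±sqrt(7)*I; z^2 + 29 = 0 gives z = ±sqrt(29)*I.
Upper half-plane: z = sqrt(29)*I, z = sqrt(7)*I (simple).

Each pole is a simple zero of Q(z) = z^4 + 36*z^2 + 203, so Res(f, z₀) = P(z₀)/Q'(z₀) with P(z) = 6, Q'(z) = 4*z^3 + 72*z:
  Res(f, sqrt(29)*I) = (6)/(-44*sqrt(29)*I) = 3*sqrt(29)*I/638
  Res(f, sqrt(7)*I) = (6)/(44*sqrt(7)*I) = -3*sqrt(7)*I/154

Sum of residues: 3*I*(-29*sqrt(7) + 7*sqrt(29))/4466
∫_{-∞}^{∞} f(x) dx = 2πi · (3*I*(-29*sqrt(7) + 7*sqrt(29))/4466) = 3*pi*(-7*sqrt(29) + 29*sqrt(7))/2233

Final answer: 3*pi*(-7*sqrt(29) + 29*sqrt(7))/2233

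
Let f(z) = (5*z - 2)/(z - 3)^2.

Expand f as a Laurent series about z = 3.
Put w = z - (3), i.e. z = w + 3. The denominator is w^2, so it suffices to rewrite the numerator in powers of w.

P(z) = 5*z - 2
P(w + 3) = 13 + 5*w

Dividing each term by w^2:
  f = 13/w^2 + 5/w

Substituting back w = z - 3:
  f(z) = 13/(z - 3)^2 + 5/(z - 3)

The series is finite because the numerator is a polynomial; the negative powers form the principal part, and the coefficient of 1/(z - 3) gives Res(f, 3) = 5.

Final answer: 13/(z - 3)^2 + 5/(z - 3)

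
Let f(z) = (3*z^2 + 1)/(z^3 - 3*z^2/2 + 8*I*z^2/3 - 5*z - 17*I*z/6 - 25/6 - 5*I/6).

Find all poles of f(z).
The singularities of f are the zeros of the denominator. Factoring,
  z^3 - 3*z^2/2 + 8*I*z^2/3 - 5*z - 17*I*z/6 - 25/6 - 5*I/6 = (z - 3 + I)*(z + 1/2 - I/3)*(z + 1 + 2*I)
so the candidates are z = 3 - I, z = -1/2 + I/3, z = -1 - 2*I.

Check the numerator P(z) = 3*z^2 + 1 at each one:
  P(3 - I) = 25 - 18*I ≠ 0, so z = 3 - I is a (simple) pole.
  P(-1/2 + I/3) = 17/12 - I ≠ 0, so z = -1/2 + I/3 is a (simple) pole.
  P(-1 - 2*I) = -8 + 12*I ≠ 0, so z = -1 - 2*I is a (simple) pole.

Poles of f: {-1 - 2*I, -1/2 + I/3, 3 - I}

Final answer: {-1 - 2*I, -1/2 + I/3, 3 - I}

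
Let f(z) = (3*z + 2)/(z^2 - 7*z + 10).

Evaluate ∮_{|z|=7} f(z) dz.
By the residue theorem, ∮_C f(z) dz = 2πi · (sum of the residues of f at the poles inside |z| = 7).

The denominator factors as (z - 5)*(z - 2), so the singularities of f are simple poles at z = 5, z = 2.
  |5|² = 25 < 49 = 7², so this pole is inside the contour.
  |2|² = 4 < 49 = 7², so this pole is inside the contour.

With P(z) = 3*z + 2 and Q(z) = z^2 - 7*z + 10, each pole is simple, so Res(f, z₀) = P(z₀)/Q'(z₀) with Q'(z) = 2*z - 7.
  Res(f, 5) = P(5)/Q'(5) = (17)/(3) = 17/3
  Res(f, 2) = P(2)/Q'(2) = (8)/(-3) = -8/3

Sum of residues inside C: 3
∮_C f(z) dz = 2πi · (3) = 6*I*pi

Final answer: 6*I*pi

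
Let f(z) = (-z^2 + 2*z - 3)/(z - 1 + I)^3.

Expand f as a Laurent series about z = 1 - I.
Put w = z - (1 - I), i.e. z = w + 1 - I. The denominator is w^3, so it suffices to rewrite the numerator in powers of w.

P(z) = -z^2 + 2*z - 3
P(w + 1 - I) = -1 + 2*I*w - w^2

Dividing each term by w^3:
  f = -1/w^3 + 2*I/w^2 - 1/w

Substituting back w = z - 1 + I:
  f(z) = -1/(z - 1 + I)^3 + 2*I/(z - 1 + I)^2 - 1/(z - 1 + I)

The series is finite because the numerator is a polynomial; the negative powers form the principal part, and the coefficient of 1/(z - 1 + I) gives Res(f, 1 - I) = -1.

Final answer: -1/(z - 1 + I)^3 + 2*I/(z - 1 + I)^2 - 1/(z - 1 + I)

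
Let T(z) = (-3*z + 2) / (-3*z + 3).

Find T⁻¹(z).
Set w = T(z) = (-3*z + 2) / (-3*z + 3) and solve for z:
  w*(-3*z + 3) = -3*z + 2
  3*w + z*(3 - 3*w) - 2 = 0
  z*(3 - 3*w) = 2 - 3*w
  z = (3*w - 2)/(3*w - 3)
Renaming the variable, T⁻¹(z) = (3*z - 2)/(3*z - 3).
(Check: ad - bc = -3 ≠ 0, so T is invertible.)

Final answer: (3*z - 2)/(3*z - 3)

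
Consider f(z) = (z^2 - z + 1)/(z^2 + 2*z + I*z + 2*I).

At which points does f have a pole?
The singularities of f are the zeros of the denominator. Factoring,
  z^2 + 2*z + I*z + 2*I = (z + I)*(z + 2)
so the candidates are z = -I, z = -2.

Check the numerator P(z) = z^2 - z + 1 at each one:
  P(-I) = I ≠ 0, so z = -I is a (simple) pole.
  P(-2) = 7 ≠ 0, so z = -2 is a (simple) pole.

Poles of f: {-2, -I}

Final answer: {-2, -I}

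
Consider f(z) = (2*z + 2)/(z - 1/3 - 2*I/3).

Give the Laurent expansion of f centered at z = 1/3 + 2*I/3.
Put w = z - (1/3 + 2*I/3), i.e. z = w + 1/3 + 2*I/3. The denominator is w, so it suffices to rewrite the numerator in powers of w.

P(z) = 2*z + 2
P(w + 1/3 + 2*I/3) = 8/3 + 4*I/3 + 2*w

Dividing each term by w:
  f = (8/3 + 4*I/3)/w + 2

Substituting back w = z - 1/3 - 2*I/3:
  f(z) = (8/3 + 4*I/3)/(z - 1/3 - 2*I/3) + 2

The series is finite because the numerator is a polynomial; the negative powers form the principal part, and the coefficient of 1/(z - 1/3 - 2*I/3) gives Res(f, 1/3 + 2*I/3) = 8/3 + 4*I/3.

Final answer: (8/3 + 4*I/3)/(z - 1/3 - 2*I/3) + 2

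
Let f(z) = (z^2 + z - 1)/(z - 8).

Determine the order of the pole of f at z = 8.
Factor the denominator:
  z - 8 = (z - 8)

The numerator P(z) = z^2 + z - 1 has P(8) = 71 ≠ 0, so no factor of (z - 8) cancels.
Near z = 8 we can therefore write f(z) = g(z)/(z - 8) with g analytic at 8 and g(8) ≠ 0 (g is just the numerator).

Hence z = 8 is a pole of order 1.

Final answer: 1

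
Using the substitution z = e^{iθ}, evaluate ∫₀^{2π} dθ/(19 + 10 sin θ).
2*sqrt(29)*pi/87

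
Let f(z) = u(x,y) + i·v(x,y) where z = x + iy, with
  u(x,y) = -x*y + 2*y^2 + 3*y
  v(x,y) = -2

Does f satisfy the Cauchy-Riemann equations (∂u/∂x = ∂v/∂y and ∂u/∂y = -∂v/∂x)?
∂u/∂x = -y
∂v/∂y = 0
∂u/∂y = -x + 4*y + 3
∂v/∂x = 0
∂u/∂x ≠ ∂v/∂y and ∂u/∂y ≠ -∂v/∂x; the Cauchy-Riemann equations are not satisfied, so f is not analytic.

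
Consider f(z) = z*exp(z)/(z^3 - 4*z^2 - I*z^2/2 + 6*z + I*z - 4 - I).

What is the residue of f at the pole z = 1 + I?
Write f(z) = P(z)/Q(z) with P(z) = z*exp(z) and Q(z) = z^3 - 4*z^2 - I*z^2/2 + 6*z + I*z - 4 - I.
The denominator factors as Q(z) = (z - 1 - I)*(z - 2 - I/2)*(z - 1 + I), so z = 1 + I is a simple zero of Q and P is analytic there; z = 1 + I is therefore a simple pole and
  Res(f, z₀) = P(z₀)/Q'(z₀).

Q'(z) = 3*z^2 - 8*z - I*z + 6 + I, so Q'(1 + I) = -1 - 2*I.
P(1 + I) = (1 + I)*exp(1 + I).

Res(f, 1 + I) = ((1 + I)*exp(1 + I))/(-1 - 2*I) = (-3/5 + I/5)*exp(1 + I)

Final answer: (-3/5 + I/5)*exp(1 + I)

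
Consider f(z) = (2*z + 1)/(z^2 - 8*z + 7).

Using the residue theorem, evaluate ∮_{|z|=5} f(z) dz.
By the residue theorem, ∮_C f(z) dz = 2πi · (sum of the residues of f at the poles inside |z| = 5).

The denominator factors as (z - 7)*(z - 1), so the singularities of f are simple poles at z = 7, z = 1.
  |7|² = 49 > 25 = 5², so this pole is outside the contour.
  |1|² = 1 < 25 = 5², so this pole is inside the contour.

With P(z) = 2*z + 1 and Q(z) = z^2 - 8*z + 7, each pole is simple, so Res(f, z₀) = P(z₀)/Q'(z₀) with Q'(z) = 2*z - 8.
  Res(f, 1) = P(1)/Q'(1) = (3)/(-6) = -1/2

∮_C f(z) dz = 2πi · (-1/2) = -I*pi

Final answer: -I*pi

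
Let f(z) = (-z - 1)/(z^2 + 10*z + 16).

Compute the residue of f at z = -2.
Write f(z) = P(z)/Q(z) with P(z) = -z - 1 and Q(z) = z^2 + 10*z + 16.
The denominator factors as Q(z) = (z + 8)*(z + 2), so z = -2 is a simple zero of Q and P is analytic there; z = -2 is therefore a simple pole and
  Res(f, z₀) = P(z₀)/Q'(z₀).

Q'(z) = 2*z + 10, so Q'(-2) = 6.
P(-2) = 1.

Res(f, -2) = (1)/(6) = 1/6

Final answer: 1/6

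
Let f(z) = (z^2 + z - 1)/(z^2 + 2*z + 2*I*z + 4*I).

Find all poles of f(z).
The singularities of f are the zeros of the denominator. Factoring,
  z^2 + 2*z + 2*I*z + 4*I = (z + 2)*(z + 2*I)
so the candidates are z = -2, z = -2*I.

Check the numerator P(z) = z^2 + z - 1 at each one:
  P(-2) = 1 ≠ 0, so z = -2 is a (simple) pole.
  P(-2*I) = -5 - 2*I ≠ 0, so z = -2*I is a (simple) pole.

Poles of f: {-2, -2*I}

Final answer: {-2, -2*I}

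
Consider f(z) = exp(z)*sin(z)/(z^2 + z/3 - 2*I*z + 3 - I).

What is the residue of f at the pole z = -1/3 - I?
Write f(z) = P(z)/Q(z) with P(z) = exp(z)*sin(z) and Q(z) = z^2 + z/3 - 2*I*z + 3 - I.
The denominator factors as Q(z) = (z - 3*I)*(z + 1/3 + I), so z = -1/3 - I is a simple zero of Q and P is analytic there; z = -1/3 - I is therefore a simple pole and
  Res(f, z₀) = P(z₀)/Q'(z₀).

Q'(z) = 2*z + 1/3 - 2*I, so Q'(-1/3 - I) = -1/3 - 4*I.
P(-1/3 - I) = -exp(-1/3 - I)*sin(1/3 + I).

Res(f, -1/3 - I) = (-exp(-1/3 - I)*sin(1/3 + I))/(-1/3 - 4*I) = (3/145 - 36*I/145)*exp(-1/3 - I)*sin(1/3 + I)

Final answer: (3/145 - 36*I/145)*exp(-1/3 - I)*sin(1/3 + I)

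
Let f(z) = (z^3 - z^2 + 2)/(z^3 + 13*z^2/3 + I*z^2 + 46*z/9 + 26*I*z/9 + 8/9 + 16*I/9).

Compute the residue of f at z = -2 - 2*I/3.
Write f(z) = P(z)/Q(z) with P(z) = z^3 - z^2 + 2 and Q(z) = z^3 + 13*z^2/3 + I*z^2 + 46*z/9 + 26*I*z/9 + 8/9 + 16*I/9.
The denominator factors as Q(z) = (z + 1/3 + I/3)*(z + 2)*(z + 2 + 2*I/3), so z = -2 - 2*I/3 is a simple zero of Q and P is analytic there; z = -2 - 2*I/3 is therefore a simple pole and
  Res(f, z₀) = P(z₀)/Q'(z₀).

Q'(z) = 3*z^2 + 26*z/3 + 2*I*z + 46/9 + 26*I/9, so Q'(-2 - 2*I/3) = -2/9 + 10*I/9.
P(-2 - 2*I/3) = -62/9 - 280*I/27.

Res(f, -2 - 2*I/3) = (-62/9 - 280*I/27)/(-2/9 + 10*I/9) = -607/78 + 605*I/78

Final answer: -607/78 + 605*I/78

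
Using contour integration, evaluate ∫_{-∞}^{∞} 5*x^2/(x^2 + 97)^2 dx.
Let f(z) = 5*z^2/(z^2 + 97)^2. The denominator has no real zeros and deg Q - deg P = 2 ≥ 2, so the integral of f over the upper semicircle |z| = R tends to 0 as R → ∞. Closing the contour in the upper half-plane,
  ∫_{-∞}^{∞} f(x) dx = 2πi · Σ Res(f, z_k)  over the poles with Im z_k > 0.

Zeros of the denominator: z^2 + 97 = 0 gives z = ±sqrt(97)*I.
Upper half-plane: z = sqrt(97)*I (a pole of order 2).

Write f(z) = g(z)/(z - sqrt(97)*I)^2 with g(z) = 5*z^2/(z + sqrt(97)*I)^2. For a double pole, Res(f, z₀) = g'(z₀):
  g'(z) = 10*sqrt(97)*I*z/(z + sqrt(97)*I)^3
  Res(f, sqrt(97)*I) = g'(sqrt(97)*I) = -5*sqrt(97)*I/388

∫_{-∞}^{∞} f(x) dx = 2πi · (-5*sqrt(97)*I/388) = 5*sqrt(97)*pi/194

Final answer: 5*sqrt(97)*pi/194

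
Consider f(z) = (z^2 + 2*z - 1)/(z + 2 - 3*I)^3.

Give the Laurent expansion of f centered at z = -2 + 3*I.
Put w = z - (-2 + 3*I), i.e. z = w - 2 + 3*I. The denominator is w^3, so it suffices to rewrite the numerator in powers of w.

P(z) = z^2 + 2*z - 1
P(w - 2 + 3*I) = -10 - 6*I + (-2 + 6*I)*w + w^2

Dividing each term by w^3:
  f = (-10 - 6*I)/w^3 + (-2 + 6*I)/w^2 + 1/w

Substituting back w = z + 2 - 3*I:
  f(z) = (-10 - 6*I)/(z + 2 - 3*I)^3 + (-2 + 6*I)/(z + 2 - 3*I)^2 + 1/(z + 2 - 3*I)

The series is finite because the numerator is a polynomial; the negative powers form the principal part, and the coefficient of 1/(z + 2 - 3*I) gives Res(f, -2 + 3*I) = 1.

Final answer: (-10 - 6*I)/(z + 2 - 3*I)^3 + (-2 + 6*I)/(z + 2 - 3*I)^2 + 1/(z + 2 - 3*I)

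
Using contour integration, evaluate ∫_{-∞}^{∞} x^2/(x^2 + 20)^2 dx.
Let f(z) = z^2/(z^2 + 20)^2. The denominator has no real zeros and deg Q - deg P = 2 ≥ 2, so the integral of f over the upper semicircle |z| = R tends to 0 as R → ∞. Closing the contour in the upper half-plane,
  ∫_{-∞}^{∞} f(x) dx = 2πi · Σ Res(f, z_k)  over the poles with Im z_k > 0.

Zeros of the denominator: z^2 + 20 = 0 gives z = ±2*sqrt(5)*I.
Upper half-plane: z = 2*sqrt(5)*I (a pole of order 2).

Write f(z) = g(z)/(z - 2*sqrt(5)*I)^2 with g(z) = z^2/(z + 2*sqrt(5)*I)^2. For a double pole, Res(f, z₀) = g'(z₀):
  g'(z) = 4*sqrt(5)*I*z/(z + 2*sqrt(5)*I)^3
  Res(f, 2*sqrt(5)*I) = g'(2*sqrt(5)*I) = -sqrt(5)*I/40

∫_{-∞}^{∞} f(x) dx = 2πi · (-sqrt(5)*I/40) = sqrt(5)*pi/20

Final answer: sqrt(5)*pi/20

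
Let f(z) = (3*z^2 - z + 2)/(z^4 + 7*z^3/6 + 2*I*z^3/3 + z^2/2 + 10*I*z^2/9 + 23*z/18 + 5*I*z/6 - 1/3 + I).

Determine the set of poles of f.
{-3/2, -2*I/3, I, 1/3 - I}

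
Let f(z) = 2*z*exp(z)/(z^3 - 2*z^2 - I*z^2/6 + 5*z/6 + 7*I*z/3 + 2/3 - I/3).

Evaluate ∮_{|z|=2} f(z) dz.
By the residue theorem, ∮_C f(z) dz = 2πi · (sum of the residues of f at the poles inside |z| = 2).

The denominator factors as (z - 2*I/3)*(z - 2 + I)*(z - I/2), so the singularities of f are simple poles at z = 2*I/3, z = 2 - I, z = I/2.
  |2*I/3|² = 4/9 < 4 = 2², so this pole is inside the contour.
  |2 - I|² = 5 > 4 = 2², so this pole is outside the contour.
  |I/2|² = 1/4 < 4 = 2², so this pole is inside the contour.

With P(z) = 2*z*exp(z) and Q(z) = z^3 - 2*z^2 - I*z^2/6 + 5*z/6 + 7*I*z/3 + 2/3 - I/3, each pole is simple, so Res(f, z₀) = P(z₀)/Q'(z₀) with Q'(z) = 3*z^2 - 4*z - I*z/3 + 5/6 + 7*I/3.
  Res(f, 2*I/3) = P(2*I/3)/Q'(2*I/3) = (4*I*exp(2*I/3)/3)/(-5/18 - I/3) = (-144/61 - 120*I/61)*exp(2*I/3)
  Res(f, I/2) = P(I/2)/Q'(I/2) = (I*exp(I/2))/(1/4 + I/3) = (48/25 + 36*I/25)*exp(I/2)

Sum of residues inside C: (-144/61 - 120*I/61)*exp(2*I/3) + (48/25 + 36*I/25)*exp(I/2)
∮_C f(z) dz = 2πi · ((-144/61 - 120*I/61)*exp(2*I/3) + (48/25 + 36*I/25)*exp(I/2)) = pi*(240/61 - 288*I/61)*exp(2*I/3) + pi*(-72/25 + 96*I/25)*exp(I/2)

Final answer: pi*(240/61 - 288*I/61)*exp(2*I/3) + pi*(-72/25 + 96*I/25)*exp(I/2)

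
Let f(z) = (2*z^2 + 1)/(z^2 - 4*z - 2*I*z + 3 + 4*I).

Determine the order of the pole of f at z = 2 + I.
Factor the denominator:
  z^2 - 4*z - 2*I*z + 3 + 4*I = (z - 2 - I)^2

The numerator P(z) = 2*z^2 + 1 has P(2 + I) = 7 + 8*I ≠ 0, so no factor of (z - 2 - I) cancels.
Near z = 2 + I we can therefore write f(z) = g(z)/(z - 2 - I)^2 with g analytic at 2 + I and g(2 + I) ≠ 0 (g is just the numerator).

Hence z = 2 + I is a pole of order 2.

Final answer: 2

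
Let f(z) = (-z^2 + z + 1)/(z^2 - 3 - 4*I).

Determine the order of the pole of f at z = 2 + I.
Factor the denominator:
  z^2 - 3 - 4*I = (z - 2 - I)*(z + 2 + I)

The numerator P(z) = -z^2 + z + 1 has P(2 + I) = -3*I ≠ 0, so no factor of (z - 2 - I) cancels.
Near z = 2 + I we can therefore write f(z) = g(z)/(z - 2 - I) with g analytic at 2 + I and g(2 + I) ≠ 0 (g is the numerator divided by the remaining denominator factors).

Hence z = 2 + I is a pole of order 1.

Final answer: 1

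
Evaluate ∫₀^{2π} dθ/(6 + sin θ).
Call the integral J. The integrand is 2π-periodic and we integrate over a full period, so shifting θ does not change the value (θ → θ + π/2 turns sin θ into cos θ). Hence
  J = ∫₀^{2π} dθ/(6 + cos θ).
Put z = e^{iθ}: then cos θ = (z + 1/z)/2, dθ = dz/(iz), and z runs once counterclockwise around |z| = 1:
  J = ∮_{|z|=1} 1/(6 + (z + 1/z)/2) · dz/(iz) = (2/i) ∮_{|z|=1} dz/(z^2 + 12*z + 1).
The roots of z^2 + 12*z + 1 are z = (-6 ± sqrt(6^2 - 1^2)), with sqrt(35) = sqrt(35); their product is 1, so only z₊ = -6 + sqrt(35) lies inside the unit circle (z₋ = -6 - sqrt(35) lies outside).
z₊ is a simple zero of q(z) = z^2 + 12*z + 1, so Res(1/q, z₊) = 1/q'(z₊) with q'(z) = 2*z + 12; and q'(z₊) = (z₊ - z₋) = 2*sqrt(35).
Therefore J = (2/i) · 2πi · 1/(2*sqrt(35)) = 2*pi/(sqrt(35)) = 2*sqrt(35)*pi/35

Final answer: 2*sqrt(35)*pi/35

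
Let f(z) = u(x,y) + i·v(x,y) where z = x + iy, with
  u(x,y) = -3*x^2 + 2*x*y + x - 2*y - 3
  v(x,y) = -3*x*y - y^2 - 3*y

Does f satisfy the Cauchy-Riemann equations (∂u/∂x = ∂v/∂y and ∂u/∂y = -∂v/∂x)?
∂u/∂x = -6*x + 2*y + 1
∂v/∂y = -3*x - 2*y - 3
∂u/∂y = 2*x - 2
∂v/∂x = -3*y
∂u/∂x ≠ ∂v/∂y and ∂u/∂y ≠ -∂v/∂x; the Cauchy-Riemann equations are not satisfied, so f is not analytic.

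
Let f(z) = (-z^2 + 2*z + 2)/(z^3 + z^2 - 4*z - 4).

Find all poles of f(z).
The singularities of f are the zeros of the denominator. Factoring,
  z^3 + z^2 - 4*z - 4 = (z + 1)*(z - 2)*(z + 2)
so the candidates are z = -1, z = 2, z = -2.

Check the numerator P(z) = -z^2 + 2*z + 2 at each one:
  P(-1) = -1 ≠ 0, so z = -1 is a (simple) pole.
  P(2) = 2 ≠ 0, so z = 2 is a (simple) pole.
  P(-2) = -6 ≠ 0, so z = -2 is a (simple) pole.

Poles of f: {-2, -1, 2}

Final answer: {-2, -1, 2}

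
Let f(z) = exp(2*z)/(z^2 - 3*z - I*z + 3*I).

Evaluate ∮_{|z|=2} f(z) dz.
pi*(1/5 - 3*I/5)*exp(2*I)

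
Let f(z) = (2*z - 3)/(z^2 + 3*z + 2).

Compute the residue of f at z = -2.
Write f(z) = P(z)/Q(z) with P(z) = 2*z - 3 and Q(z) = z^2 + 3*z + 2.
The denominator factors as Q(z) = (z + 1)*(z + 2), so z = -2 is a simple zero of Q and P is analytic there; z = -2 is therefore a simple pole and
  Res(f, z₀) = P(z₀)/Q'(z₀).

Q'(z) = 2*z + 3, so Q'(-2) = -1.
P(-2) = -7.

Res(f, -2) = (-7)/(-1) = 7

Final answer: 7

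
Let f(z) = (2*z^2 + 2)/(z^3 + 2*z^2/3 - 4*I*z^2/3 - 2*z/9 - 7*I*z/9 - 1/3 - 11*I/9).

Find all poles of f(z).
The singularities of f are the zeros of the denominator. Factoring,
  z^3 + 2*z^2/3 - 4*I*z^2/3 - 2*z/9 - 7*I*z/9 - 1/3 - 11*I/9 = (z + 1/3 + 2*I/3)*(z + 1 - I)*(z - 2/3 - I)
so the candidates are z = -1/3 - 2*I/3, z = -1 + I, z = 2/3 + I.

Check the numerator P(z) = 2*z^2 + 2 at each one:
  P(-1/3 - 2*I/3) = 4/3 + 8*I/9 ≠ 0, so z = -1/3 - 2*I/3 is a (simple) pole.
  P(-1 + I) = 2 - 4*I ≠ 0, so z = -1 + I is a (simple) pole.
  P(2/3 + I) = 8/9 + 8*I/3 ≠ 0, so z = 2/3 + I is a (simple) pole.

Poles of f: {-1 + I, -1/3 - 2*I/3, 2/3 + I}

Final answer: {-1 + I, -1/3 - 2*I/3, 2/3 + I}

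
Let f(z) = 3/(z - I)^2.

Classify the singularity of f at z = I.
Write f(z) = g(z)/(z - I)^2 with g(z) = 3.
g is entire and g(I) = 3 ≠ 0, so no factor of (z - I) cancels: the Laurent expansion of f about z = I starts at the power -2, i.e. lim_{z→z₀} (z - z₀)^2 f(z) = 3 is finite and nonzero.
So z = I is a pole of order 2.

Final answer: pole of order 2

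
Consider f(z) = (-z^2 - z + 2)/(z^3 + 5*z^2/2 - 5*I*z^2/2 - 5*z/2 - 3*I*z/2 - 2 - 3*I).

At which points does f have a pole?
The singularities of f are the zeros of the denominator. Factoring,
  z^3 + 5*z^2/2 - 5*I*z^2/2 - 5*z/2 - 3*I*z/2 - 2 - 3*I = (z - 1 - I)*(z + 3 - 2*I)*(z + 1/2 + I/2)
so the candidates are z = 1 + I, z = -3 + 2*I, z = -1/2 - I/2.

Check the numerator P(z) = -z^2 - z + 2 at each one:
  P(1 + I) = 1 - 3*I ≠ 0, so z = 1 + I is a (simple) pole.
  P(-3 + 2*I) = 10*I ≠ 0, so z = -3 + 2*I is a (simple) pole.
  P(-1/2 - I/2) = 5/2 ≠ 0, so z = -1/2 - I/2 is a (simple) pole.

Poles of f: {-3 + 2*I, -1/2 - I/2, 1 + I}

Final answer: {-3 + 2*I, -1/2 - I/2, 1 + I}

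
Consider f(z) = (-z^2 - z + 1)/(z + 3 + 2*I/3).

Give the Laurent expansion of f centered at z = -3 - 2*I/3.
(-41/9 - 10*I/3)/(z + 3 + 2*I/3) + 5 + 4*I/3 - (z + 3 + 2*I/3)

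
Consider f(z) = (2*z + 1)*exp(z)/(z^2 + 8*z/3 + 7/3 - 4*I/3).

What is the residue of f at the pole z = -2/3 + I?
Write f(z) = P(z)/Q(z) with P(z) = (2*z + 1)*exp(z) and Q(z) = z^2 + 8*z/3 + 7/3 - 4*I/3.
The denominator factors as Q(z) = (z + 2/3 - I)*(z + 2 + I), so z = -2/3 + I is a simple zero of Q and P is analytic there; z = -2/3 + I is therefore a simple pole and
  Res(f, z₀) = P(z₀)/Q'(z₀).

Q'(z) = 2*z + 8/3, so Q'(-2/3 + I) = 4/3 + 2*I.
P(-2/3 + I) = (-1/3 + 2*I)*exp(-2/3 + I).

Res(f, -2/3 + I) = ((-1/3 + 2*I)*exp(-2/3 + I))/(4/3 + 2*I) = (8/13 + 15*I/26)*exp(-2/3 + I)

Final answer: (8/13 + 15*I/26)*exp(-2/3 + I)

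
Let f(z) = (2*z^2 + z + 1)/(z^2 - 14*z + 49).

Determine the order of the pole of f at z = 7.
Factor the denominator:
  z^2 - 14*z + 49 = (z - 7)^2

The numerator P(z) = 2*z^2 + z + 1 has P(7) = 106 ≠ 0, so no factor of (z - 7) cancels.
Near z = 7 we can therefore write f(z) = g(z)/(z - 7)^2 with g analytic at 7 and g(7) ≠ 0 (g is just the numerator).

Hence z = 7 is a pole of order 2.

Final answer: 2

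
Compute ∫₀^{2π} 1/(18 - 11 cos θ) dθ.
Call the integral J. The integrand is 2π-periodic and we integrate over a full period, so shifting θ does not change the value (θ → θ + π flips the sign of the trig term). Hence
  J = ∫₀^{2π} dθ/(18 + 11 cos θ).
Put z = e^{iθ}: then cos θ = (z + 1/z)/2, dθ = dz/(iz), and z runs once counterclockwise around |z| = 1:
  J = ∮_{|z|=1} 1/(18 + 11*(z + 1/z)/2) · dz/(iz) = (2/i) ∮_{|z|=1} dz/(11*z^2 + 36*z + 11).
The roots of 11*z^2 + 36*z + 11 are z = (-18 ± sqrt(18^2 - 11^2))/11, with sqrt(203) = sqrt(203); their product is 1, so only z₊ = -18/11 + sqrt(203)/11 lies inside the unit circle (z₋ = -18/11 - sqrt(203)/11 lies outside).
z₊ is a simple zero of q(z) = 11*z^2 + 36*z + 11, so Res(1/q, z₊) = 1/q'(z₊) with q'(z) = 22*z + 36; and q'(z₊) = 11*(z₊ - z₋) = 2*sqrt(203).
Therefore J = (2/i) · 2πi · 1/(2*sqrt(203)) = 2*pi/(sqrt(203)) = 2*sqrt(203)*pi/203

Final answer: 2*sqrt(203)*pi/203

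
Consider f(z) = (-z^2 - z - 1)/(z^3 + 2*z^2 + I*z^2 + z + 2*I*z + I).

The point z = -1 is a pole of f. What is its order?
2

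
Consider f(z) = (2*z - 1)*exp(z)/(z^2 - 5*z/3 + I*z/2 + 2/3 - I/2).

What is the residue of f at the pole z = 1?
Write f(z) = P(z)/Q(z) with P(z) = (2*z - 1)*exp(z) and Q(z) = z^2 - 5*z/3 + I*z/2 + 2/3 - I/2.
The denominator factors as Q(z) = (z - 2/3 + I/2)*(z - 1), so z = 1 is a simple zero of Q and P is analytic there; z = 1 is therefore a simple pole and
  Res(f, z₀) = P(z₀)/Q'(z₀).

Q'(z) = 2*z - 5/3 + I/2, so Q'(1) = 1/3 + I/2.
P(1) = exp(1).

Res(f, 1) = (exp(1))/(1/3 + I/2) = exp(1)*(12/13 - 18*I/13)

Final answer: exp(1)*(12/13 - 18*I/13)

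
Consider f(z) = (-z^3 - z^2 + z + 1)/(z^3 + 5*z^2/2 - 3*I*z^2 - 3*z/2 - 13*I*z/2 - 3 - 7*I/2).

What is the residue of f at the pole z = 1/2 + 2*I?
79/58 - 39*I/29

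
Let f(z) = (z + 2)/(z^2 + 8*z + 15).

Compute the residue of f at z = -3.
Write f(z) = P(z)/Q(z) with P(z) = z + 2 and Q(z) = z^2 + 8*z + 15.
The denominator factors as Q(z) = (z + 5)*(z + 3), so z = -3 is a simple zero of Q and P is analytic there; z = -3 is therefore a simple pole and
  Res(f, z₀) = P(z₀)/Q'(z₀).

Q'(z) = 2*z + 8, so Q'(-3) = 2.
P(-3) = -1.

Res(f, -3) = (-1)/(2) = -1/2

Final answer: -1/2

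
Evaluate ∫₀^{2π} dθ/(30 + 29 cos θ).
2*sqrt(59)*pi/59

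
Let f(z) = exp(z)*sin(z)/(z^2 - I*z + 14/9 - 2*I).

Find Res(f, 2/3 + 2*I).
(12/97 - 27*I/97)*exp(2/3 + 2*I)*sin(2/3 + 2*I)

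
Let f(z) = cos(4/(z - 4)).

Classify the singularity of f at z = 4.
essential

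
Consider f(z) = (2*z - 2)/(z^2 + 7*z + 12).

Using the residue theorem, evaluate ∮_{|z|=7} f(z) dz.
By the residue theorem, ∮_C f(z) dz = 2πi · (sum of the residues of f at the poles inside |z| = 7).

The denominator factors as (z + 4)*(z + 3), so the singularities of f are simple poles at z = -4, z = -3.
  |-4|² = 16 < 49 = 7², so this pole is inside the contour.
  |-3|² = 9 < 49 = 7², so this pole is inside the contour.

With P(z) = 2*z - 2 and Q(z) = z^2 + 7*z + 12, each pole is simple, so Res(f, z₀) = P(z₀)/Q'(z₀) with Q'(z) = 2*z + 7.
  Res(f, -4) = P(-4)/Q'(-4) = (-10)/(-1) = 10
  Res(f, -3) = P(-3)/Q'(-3) = (-8)/(1) = -8

Sum of residues inside C: 2
∮_C f(z) dz = 2πi · (2) = 4*I*pi

Final answer: 4*I*pi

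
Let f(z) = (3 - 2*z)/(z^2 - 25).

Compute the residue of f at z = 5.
-7/10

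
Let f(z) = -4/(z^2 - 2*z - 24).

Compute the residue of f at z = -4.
2/5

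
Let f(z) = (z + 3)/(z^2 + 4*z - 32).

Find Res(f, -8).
Write f(z) = P(z)/Q(z) with P(z) = z + 3 and Q(z) = z^2 + 4*z - 32.
The denominator factors as Q(z) = (z + 8)*(z - 4), so z = -8 is a simple zero of Q and P is analytic there; z = -8 is therefore a simple pole and
  Res(f, z₀) = P(z₀)/Q'(z₀).

Q'(z) = 2*z + 4, so Q'(-8) = -12.
P(-8) = -5.

Res(f, -8) = (-5)/(-12) = 5/12

Final answer: 5/12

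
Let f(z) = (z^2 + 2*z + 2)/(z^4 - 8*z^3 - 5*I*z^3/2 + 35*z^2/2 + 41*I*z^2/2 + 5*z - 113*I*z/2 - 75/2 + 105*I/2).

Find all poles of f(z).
The singularities of f are the zeros of the denominator. Factoring,
  z^4 - 8*z^3 - 5*I*z^3/2 + 35*z^2/2 + 41*I*z^2/2 + 5*z - 113*I*z/2 - 75/2 + 105*I/2 = (z - 3 - I)*(z - 3 + I/2)*(z + 1 - 2*I)*(z - 3)
so the candidates are z = 3 + I, z = 3 - I/2, z = -1 + 2*I, z = 3.

Check the numerator P(z) = z^2 + 2*z + 2 at each one:
  P(3 + I) = 16 + 8*I ≠ 0, so z = 3 + I is a (simple) pole.
  P(3 - I/2) = 67/4 - 4*I ≠ 0, so z = 3 - I/2 is a (simple) pole.
  P(-1 + 2*I) = -3 ≠ 0, so z = -1 + 2*I is a (simple) pole.
  P(3) = 17 ≠ 0, so z = 3 is a (simple) pole.

Poles of f: {-1 + 2*I, 3 - I/2, 3, 3 + I}

Final answer: {-1 + 2*I, 3 - I/2, 3, 3 + I}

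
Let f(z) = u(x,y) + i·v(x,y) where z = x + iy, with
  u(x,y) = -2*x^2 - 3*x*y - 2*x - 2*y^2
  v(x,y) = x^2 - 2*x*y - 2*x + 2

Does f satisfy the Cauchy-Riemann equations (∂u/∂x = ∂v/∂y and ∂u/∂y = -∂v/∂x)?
∂u/∂x = -4*x - 3*y - 2
∂v/∂y = -2*x
∂u/∂y = -3*x - 4*y
∂v/∂x = 2*x - 2*y - 2
∂u/∂x ≠ ∂v/∂y and ∂u/∂y ≠ -∂v/∂x; the Cauchy-Riemann equations are not satisfied, so f is not analytic.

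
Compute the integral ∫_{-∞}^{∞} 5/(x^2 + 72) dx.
Let f(z) = 5/(z^2 + 72). The denominator has no real zeros and deg Q - deg P = 2 ≥ 2, so the integral of f over the upper semicircle |z| = R tends to 0 as R → ∞. Closing the contour in the upper half-plane,
  ∫_{-∞}^{∞} f(x) dx = 2πi · Σ Res(f, z_k)  over the poles with Im z_k > 0.

Zeros of the denominator: z^2 + 72 = 0 gives z = ±6*sqrt(2)*I.
Upper half-plane: z = 6*sqrt(2)*I (simple).

Each pole is a simple zero of Q(z) = z^2 + 72, so Res(f, z₀) = P(z₀)/Q'(z₀) with P(z) = 5, Q'(z) = 2*z:
  Res(f, 6*sqrt(2)*I) = (5)/(12*sqrt(2)*I) = -5*sqrt(2)*I/24

∫_{-∞}^{∞} f(x) dx = 2πi · (-5*sqrt(2)*I/24) = 5*sqrt(2)*pi/12

Final answer: 5*sqrt(2)*pi/12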